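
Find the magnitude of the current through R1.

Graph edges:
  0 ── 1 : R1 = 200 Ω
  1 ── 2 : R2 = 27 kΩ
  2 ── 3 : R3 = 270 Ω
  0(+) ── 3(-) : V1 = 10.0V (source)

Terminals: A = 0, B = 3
Nodal analysis, taking node 3 as the 0 V reference.
Source V1 fixes V_0 = 10 V.
KCL at each unknown node (sum of currents leaving = 0; resistances in Ω):
  Node 1: (V_1 - 10)/200 + (V_1 - V_2)/27000 = 0
  Node 2: (V_2 - V_1)/27000 + (V_2 - 0)/270 = 0
Collecting terms (coefficients in siemens):
  0.005037·V_1 - 0.00003704·V_2 = 0.05
  0.003741·V_2 - 0.00003704·V_1 = 0
Determinant D = (0.005037)(0.003741) - (-0.00003704)(-0.00003704) = 0.00001884
V_1 = [(0.05)(0.003741) - (-0.00003704)(0)]/D = 9.927 V
V_2 = [(0.005037)(0) - (0.05)(-0.00003704)]/D = 0.09829 V
I_R1 = (V_0 - V_1)/R1 = (10 - 9.927)/200 = 0.000364 A
|I_R1| = 0.000364 A

Final answer: |I_R1| = 0.000364 A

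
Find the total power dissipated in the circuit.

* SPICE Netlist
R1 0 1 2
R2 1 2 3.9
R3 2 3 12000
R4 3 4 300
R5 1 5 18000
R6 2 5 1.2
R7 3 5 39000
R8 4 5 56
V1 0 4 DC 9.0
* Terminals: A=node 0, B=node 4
Nodal analysis, taking node 4 as the 0 V reference.
Source V1 fixes V_0 = 9 V.
KCL at each unknown node (sum of currents leaving = 0; resistances in Ω):
  Node 1: (V_1 - 9)/2 + (V_1 - V_2)/3.9 + (V_1 - V_5)/18000 = 0
  Node 2: (V_2 - V_1)/3.9 + (V_2 - V_3)/12000 + (V_2 - V_5)/1.2 = 0
  Node 3: (V_3 - V_2)/12000 + (V_3 - 0)/300 + (V_3 - V_5)/39000 = 0
  Node 5: (V_5 - V_1)/18000 + (V_5 - V_2)/1.2 + (V_5 - V_3)/39000 + (V_5 - 0)/56 = 0
Collecting terms (coefficients in siemens):
  0.7565·V_1 - 0.2564·V_2 - 0.00005556·V_5 = 4.5
  1.09·V_2 - 0.2564·V_1 - 0.00008333·V_3 - 0.8333·V_5 = 0
  0.003442·V_3 - 0.00008333·V_2 - 0.00002564·V_5 = 0
  0.8513·V_5 - 0.00005556·V_1 - 0.8333·V_2 - 0.00002564·V_3 = 0
Solving these 4 simultaneous equations (Gaussian elimination) gives:
  V_1 = 8.713 V, V_2 = 8.154 V, V_3 = 0.2569 V, V_5 = 7.983 V
Power in each resistor, P = (ΔV)²/R:
  P_R1 = (9 - 8.713)²/2 = 0.04113 W
  P_R2 = (8.713 - 8.154)²/3.9 = 0.08016 W
  P_R3 = (8.154 - 0.2569)²/12000 = 0.005197 W
  P_R4 = (0.2569 - 0)²/300 = 0.0002199 W
  P_R5 = (8.713 - 7.983)²/18000 = 0.00002964 W
  P_R6 = (8.154 - 7.983)²/1.2 = 0.02444 W
  P_R7 = (0.2569 - 7.983)²/39000 = 0.001531 W
  P_R8 = (0 - 7.983)²/56 = 1.138 W
P_total = P_R1 + P_R2 + P_R3 + P_R4 + P_R5 + P_R6 + P_R7 + P_R8 = 1.291 W

Final answer: 1.291 W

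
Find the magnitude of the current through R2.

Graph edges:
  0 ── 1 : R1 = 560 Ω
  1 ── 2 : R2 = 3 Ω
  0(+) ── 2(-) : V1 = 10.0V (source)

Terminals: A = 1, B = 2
Nodal analysis, taking node 2 as the 0 V reference.
Source V1 fixes V_0 = 10 V.
KCL at each unknown node (sum of currents leaving = 0; resistances in Ω):
  Node 1: (V_1 - 10)/560 + (V_1 - 0)/3 = 0
Collecting terms: 0.3351 × V_1 = 0.01786  =>  V_1 = 0.05329 V
I_R2 = (V_1 - V_2)/R2 = (0.05329 - 0)/3 = 0.01776 A
|I_R2| = 0.01776 A

Final answer: |I_R2| = 0.01776 A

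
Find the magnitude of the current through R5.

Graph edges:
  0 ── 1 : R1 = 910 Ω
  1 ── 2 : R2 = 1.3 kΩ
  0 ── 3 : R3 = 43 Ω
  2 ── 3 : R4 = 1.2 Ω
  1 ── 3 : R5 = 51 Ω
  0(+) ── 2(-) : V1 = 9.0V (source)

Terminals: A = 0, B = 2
Nodal analysis, taking node 2 as the 0 V reference.
Source V1 fixes V_0 = 9 V.
KCL at each unknown node (sum of currents leaving = 0; resistances in Ω):
  Node 1: (V_1 - 9)/910 + (V_1 - 0)/1300 + (V_1 - V_3)/51 = 0
  Node 3: (V_3 - 9)/43 + (V_3 - 0)/1.2 + (V_3 - V_1)/51 = 0
Collecting terms (coefficients in siemens):
  0.02148·V_1 - 0.01961·V_3 = 0.00989
  0.8762·V_3 - 0.01961·V_1 = 0.2093
Determinant D = (0.02148)(0.8762) - (-0.01961)(-0.01961) = 0.01843
V_1 = [(0.00989)(0.8762) - (-0.01961)(0.2093)]/D = 0.6928 V
V_3 = [(0.02148)(0.2093) - (0.00989)(-0.01961)]/D = 0.2544 V
I_R5 = (V_1 - V_3)/R5 = (0.6928 - 0.2544)/51 = 0.008596 A
|I_R5| = 0.008596 A

Final answer: |I_R5| = 0.008596 A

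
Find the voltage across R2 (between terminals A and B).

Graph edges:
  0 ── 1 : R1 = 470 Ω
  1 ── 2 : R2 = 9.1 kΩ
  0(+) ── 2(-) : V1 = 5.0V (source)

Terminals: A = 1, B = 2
R1 and R2 are in series across V1 (node 0 → node 1 → node 2), and the output A–B is taken across R2, so this is a voltage divider.
Series current: I = V1/(R1 + R2) = 5/(470 + 9100) = 5/9570 = 0.0005225 A
V_R2 = I × R2 = V1 × R2/(R1 + R2) = 5 × 9100/9570 = 4.754 V

Final answer: 4.754 V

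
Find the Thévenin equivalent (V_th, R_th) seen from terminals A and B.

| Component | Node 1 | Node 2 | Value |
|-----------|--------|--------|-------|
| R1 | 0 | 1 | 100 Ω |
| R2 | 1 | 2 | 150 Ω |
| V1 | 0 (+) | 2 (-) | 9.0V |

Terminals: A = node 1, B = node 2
Step 1 — V_th is the open-circuit voltage V_A - V_B (nothing connected across the terminals).
Nodal analysis, taking node 2 as the 0 V reference.
Source V1 fixes V_0 = 9 V.
KCL at each unknown node (sum of currents leaving = 0; resistances in Ω):
  Node 1: (V_1 - 9)/100 + (V_1 - 0)/150 = 0
Collecting terms: 0.01667 × V_1 = 0.09  =>  V_1 = 5.4 V
V_th = V_1 - V_2 = 5.4 - 0 = 5.4 V
Step 2 — R_th: zero the source — replace V1 by a short circuit (node 2 merges into node 0) — and find the resistance seen between A (node 1) and B (node 0).
Reduce the network between node 1 (A) and node 0 (B) by series/parallel combination:
  Rp1 = R1 ‖ R2 (parallel, both between nodes 0 and 1) = 1/(1/100 + 1/150) = 60 Ω
R_th = 60 Ω

Final answer: V_th = 5.4 V, R_th = 60 Ω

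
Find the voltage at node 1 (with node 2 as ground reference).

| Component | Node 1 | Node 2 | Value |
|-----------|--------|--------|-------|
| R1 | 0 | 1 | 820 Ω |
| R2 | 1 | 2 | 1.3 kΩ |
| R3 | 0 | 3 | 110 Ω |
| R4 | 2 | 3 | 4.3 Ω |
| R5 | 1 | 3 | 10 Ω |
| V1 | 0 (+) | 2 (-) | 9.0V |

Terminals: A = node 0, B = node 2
Nodal analysis, taking node 2 as the 0 V reference.
Source V1 fixes V_0 = 9 V.
KCL at each unknown node (sum of currents leaving = 0; resistances in Ω):
  Node 1: (V_1 - 9)/820 + (V_1 - 0)/1300 + (V_1 - V_3)/10 = 0
  Node 3: (V_3 - 9)/110 + (V_3 - 0)/4.3 + (V_3 - V_1)/10 = 0
Collecting terms (coefficients in siemens):
  0.102·V_1 - 0.1·V_3 = 0.01098
  0.3416·V_3 - 0.1·V_1 = 0.08182
Determinant D = (0.102)(0.3416) - (-0.1)(-0.1) = 0.02484
V_1 = [(0.01098)(0.3416) - (-0.1)(0.08182)]/D = 0.4803 V
V_3 = [(0.102)(0.08182) - (0.01098)(-0.1)]/D = 0.38 V
The requested potential is V_1 = 0.4803 V.

Final answer: V_1 = 0.4803 V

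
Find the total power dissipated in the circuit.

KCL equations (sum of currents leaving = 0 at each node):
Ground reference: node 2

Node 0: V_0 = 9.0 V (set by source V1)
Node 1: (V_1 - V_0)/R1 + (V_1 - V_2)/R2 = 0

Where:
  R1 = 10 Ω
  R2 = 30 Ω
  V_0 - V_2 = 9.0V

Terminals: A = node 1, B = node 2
Nodal analysis, taking node 2 as the 0 V reference.
Source V1 fixes V_0 = 9 V.
KCL at each unknown node (sum of currents leaving = 0; resistances in Ω):
  Node 1: (V_1 - 9)/10 + (V_1 - 0)/30 = 0
Collecting terms: 0.1333 × V_1 = 0.9  =>  V_1 = 6.75 V
Power in each resistor, P = (ΔV)²/R:
  P_R1 = (9 - 6.75)²/10 = 0.5062 W
  P_R2 = (6.75 - 0)²/30 = 1.519 W
P_total = P_R1 + P_R2 = 2.025 W

Final answer: 2.025 W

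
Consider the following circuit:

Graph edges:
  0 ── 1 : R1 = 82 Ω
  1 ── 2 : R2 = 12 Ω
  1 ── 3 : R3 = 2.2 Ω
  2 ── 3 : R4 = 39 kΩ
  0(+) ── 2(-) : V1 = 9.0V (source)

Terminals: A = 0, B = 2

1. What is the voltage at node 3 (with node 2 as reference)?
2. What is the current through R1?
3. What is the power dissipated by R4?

Nodal analysis, taking node 2 as the 0 V reference.
Source V1 fixes V_0 = 9 V.
KCL at each unknown node (sum of currents leaving = 0; resistances in Ω):
  Node 1: (V_1 - 9)/82 + (V_1 - 0)/12 + (V_1 - V_3)/2.2 = 0
  Node 3: (V_3 - V_1)/2.2 + (V_3 - 0)/39000 = 0
Collecting terms (coefficients in siemens):
  0.5501·V_1 - 0.4545·V_3 = 0.1098
  0.4546·V_3 - 0.4545·V_1 = 0
Determinant D = (0.5501)(0.4546) - (-0.4545)(-0.4545) = 0.04344
V_1 = [(0.1098)(0.4546) - (-0.4545)(0)]/D = 1.149 V
V_3 = [(0.5501)(0) - (0.1098)(-0.4545)]/D = 1.149 V
Part 1:
  Read off the nodal solution: V_3 = 1.149 V
Part 2:
  I_R1 = (V_0 - V_1)/R1 = (9 - 1.149)/82 = 0.09575 A
  Magnitude: I_R1 = 0.09575 A
Part 3:
  I_R4 = (V_2 - V_3)/R4 = (0 - 1.149)/39000 = -0.00002945 A
  P_R4 = I_R4² × R4 = (-0.00002945)² × 39000 = 0.00003383 W

Final answers:
1. V_3 = 1.149 V
2. I_R1 = 0.09575 A
3. P_R4 = 3.383e-05 W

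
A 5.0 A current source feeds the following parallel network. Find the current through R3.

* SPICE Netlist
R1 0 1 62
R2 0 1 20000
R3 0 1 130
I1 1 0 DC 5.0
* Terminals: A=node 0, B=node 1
All resistors sit directly between nodes 0 and 1, so they are in parallel and share one voltage V; the full source current 5 A splits among them.
1/R_par = 1/62 + 1/20000 + 1/130 = 0.02387 S  =>  R_par = 41.89 Ω
V = I × R_par = 5 × 41.89 = 209.5 V
I_R3 = V/R3 = 209.5/130 = 1.611 A

Final answer: 1.611 A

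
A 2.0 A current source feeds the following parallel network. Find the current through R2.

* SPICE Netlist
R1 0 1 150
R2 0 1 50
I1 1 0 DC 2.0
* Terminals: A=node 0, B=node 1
All resistors sit directly between nodes 0 and 1, so they are in parallel and share one voltage V; the full source current 2 A splits among them.
1/R_par = 1/150 + 1/50 = 0.02667 S  =>  R_par = 37.5 Ω
V = I × R_par = 2 × 37.5 = 75 V
I_R2 = V/R2 = 75/50 = 1.5 A

Final answer: 1.5 A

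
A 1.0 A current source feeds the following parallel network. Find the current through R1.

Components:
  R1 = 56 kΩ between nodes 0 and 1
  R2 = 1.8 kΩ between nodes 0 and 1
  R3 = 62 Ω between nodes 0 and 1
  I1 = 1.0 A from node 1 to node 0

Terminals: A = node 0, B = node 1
All resistors sit directly between nodes 0 and 1, so they are in parallel and share one voltage V; the full source current 1 A splits among them.
1/R_par = 1/56000 + 1/1800 + 1/62 = 0.0167 S  =>  R_par = 59.87 Ω
V = I × R_par = 1 × 59.87 = 59.87 V
I_R1 = V/R1 = 59.87/56000 = 0.001069 A

Final answer: 0.001069 A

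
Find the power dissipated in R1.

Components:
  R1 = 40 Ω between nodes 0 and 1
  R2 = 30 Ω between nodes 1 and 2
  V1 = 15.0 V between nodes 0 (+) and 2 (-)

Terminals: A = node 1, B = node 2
Nodal analysis, taking node 2 as the 0 V reference.
Source V1 fixes V_0 = 15 V.
KCL at each unknown node (sum of currents leaving = 0; resistances in Ω):
  Node 1: (V_1 - 15)/40 + (V_1 - 0)/30 = 0
Collecting terms: 0.05833 × V_1 = 0.375  =>  V_1 = 6.429 V
I_R1 = (V_0 - V_1)/R1 = (15 - 6.429)/40 = 0.2143 A
P_R1 = I_R1² × R1 = (0.2143)² × 40 = 1.837 W

Final answer: 1.837 W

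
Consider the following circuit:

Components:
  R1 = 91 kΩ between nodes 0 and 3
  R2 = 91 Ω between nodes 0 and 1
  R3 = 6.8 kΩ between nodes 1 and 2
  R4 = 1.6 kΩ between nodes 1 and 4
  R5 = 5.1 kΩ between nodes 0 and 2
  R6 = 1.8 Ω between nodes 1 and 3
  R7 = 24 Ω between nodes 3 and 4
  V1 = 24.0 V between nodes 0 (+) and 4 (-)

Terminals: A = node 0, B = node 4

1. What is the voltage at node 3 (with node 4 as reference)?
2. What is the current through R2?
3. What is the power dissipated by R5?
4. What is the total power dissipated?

Nodal analysis, taking node 4 as the 0 V reference.
Source V1 fixes V_0 = 24 V.
KCL at each unknown node (sum of currents leaving = 0; resistances in Ω):
  Node 1: (V_1 - 24)/91 + (V_1 - V_2)/6800 + (V_1 - 0)/1600 + (V_1 - V_3)/1.8 = 0
  Node 2: (V_2 - V_1)/6800 + (V_2 - 24)/5100 = 0
  Node 3: (V_3 - 24)/91000 + (V_3 - V_1)/1.8 + (V_3 - 0)/24 = 0
Collecting terms (coefficients in siemens):
  0.5673·V_1 - 0.0001471·V_2 - 0.5556·V_3 = 0.2637
  0.0003431·V_2 - 0.0001471·V_1 = 0.004706
  0.5972·V_3 - 0.5556·V_1 = 0.0002637
Solving these 3 simultaneous equations (Gaussian elimination) gives:
  V_1 = 5.271 V, V_2 = 15.97 V, V_3 = 4.903 V
Part 1:
  Read off the nodal solution: V_3 = 4.903 V
Part 2:
  I_R2 = (V_0 - V_1)/R2 = (24 - 5.271)/91 = 0.2058 A
  Magnitude: I_R2 = 0.2058 A
Part 3:
  I_R5 = (V_0 - V_2)/R5 = (24 - 15.97)/5100 = 0.001574 A
  P_R5 = I_R5² × R5 = (0.001574)² × 5100 = 0.01263 W
Part 4:
  Power in each resistor, P = (ΔV)²/R:
    P_R1 = (24 - 4.903)²/91000 = 0.004007 W
    P_R2 = (24 - 5.271)²/91 = 3.855 W
    P_R3 = (5.271 - 15.97)²/6800 = 0.01684 W
    P_R4 = (5.271 - 0)²/1600 = 0.01736 W
    P_R5 = (24 - 15.97)²/5100 = 0.01263 W
    P_R6 = (5.271 - 4.903)²/1.8 = 0.07498 W
    P_R7 = (4.903 - 0)²/24 = 1.002 W
  P_total = P_R1 + P_R2 + P_R3 + P_R4 + P_R5 + P_R6 + P_R7 = 4.982 W

Final answers:
1. V_3 = 4.903 V
2. I_R2 = 0.2058 A
3. P_R5 = 0.01263 W
4. P_total = 4.982 W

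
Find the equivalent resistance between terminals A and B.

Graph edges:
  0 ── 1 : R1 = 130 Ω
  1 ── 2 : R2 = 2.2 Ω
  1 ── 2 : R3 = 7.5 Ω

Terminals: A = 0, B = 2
Reduce the network between node 0 (A) and node 2 (B) by series/parallel combination:
  Rp1 = R2 ‖ R3 (parallel, both between nodes 1 and 2) = 1/(1/2.2 + 1/7.5) = 1.701 Ω
  Rs1 = R1 + Rp1 (series, joined only at node 1) = 130 + 1.701 = 131.7 Ω
R_eq = 131.7 Ω

Final answer: 131.7 Ω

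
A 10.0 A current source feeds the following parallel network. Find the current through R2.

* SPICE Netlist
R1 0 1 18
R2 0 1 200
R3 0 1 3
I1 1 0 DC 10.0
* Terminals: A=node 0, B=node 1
All resistors sit directly between nodes 0 and 1, so they are in parallel and share one voltage V; the full source current 10 A splits among them.
1/R_par = 1/18 + 1/200 + 1/3 = 0.3939 S  =>  R_par = 2.539 Ω
V = I × R_par = 10 × 2.539 = 25.39 V
I_R2 = V/R2 = 25.39/200 = 0.1269 A

Final answer: 0.1269 A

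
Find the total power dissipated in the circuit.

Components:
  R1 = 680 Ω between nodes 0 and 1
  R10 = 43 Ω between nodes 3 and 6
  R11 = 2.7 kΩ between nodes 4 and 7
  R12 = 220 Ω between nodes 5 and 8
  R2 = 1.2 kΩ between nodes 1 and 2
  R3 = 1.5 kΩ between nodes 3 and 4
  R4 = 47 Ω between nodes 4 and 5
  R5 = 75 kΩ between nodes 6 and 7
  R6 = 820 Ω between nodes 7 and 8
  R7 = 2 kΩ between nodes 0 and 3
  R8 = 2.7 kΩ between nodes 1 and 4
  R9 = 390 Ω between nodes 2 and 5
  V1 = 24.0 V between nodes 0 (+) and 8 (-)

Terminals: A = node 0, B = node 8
Nodal analysis, taking node 8 as the 0 V reference.
Source V1 fixes V_0 = 24 V.
KCL at each unknown node (sum of currents leaving = 0; resistances in Ω):
  Node 1: (V_1 - 24)/680 + (V_1 - V_2)/1200 + (V_1 - V_4)/2700 = 0
  Node 2: (V_2 - V_1)/1200 + (V_2 - V_5)/390 = 0
  Node 3: (V_3 - V_4)/1500 + (V_3 - 24)/2000 + (V_3 - V_6)/43 = 0
  Node 4: (V_4 - V_3)/1500 + (V_4 - V_5)/47 + (V_4 - V_1)/2700 + (V_4 - V_7)/2700 = 0
  Node 5: (V_5 - V_4)/47 + (V_5 - V_2)/390 + (V_5 - 0)/220 = 0
  Node 6: (V_6 - V_7)/75000 + (V_6 - V_3)/43 = 0
  Node 7: (V_7 - V_6)/75000 + (V_7 - 0)/820 + (V_7 - V_4)/2700 = 0
Collecting terms (coefficients in siemens):
  0.002674·V_1 - 0.0008333·V_2 - 0.0003704·V_4 = 0.03529
  0.003397·V_2 - 0.0008333·V_1 - 0.002564·V_5 = 0
  0.02442·V_3 - 0.0006667·V_4 - 0.02326·V_6 = 0.012
  0.02268·V_4 - 0.0003704·V_1 - 0.0006667·V_3 - 0.02128·V_5 - 0.0003704·V_7 = 0
  0.02839·V_5 - 0.002564·V_2 - 0.02128·V_4 = 0
  0.02327·V_6 - 0.02326·V_3 - 0.00001333·V_7 = 0
  0.001603·V_7 - 0.0003704·V_4 - 0.00001333·V_6 = 0
Solving these 7 simultaneous equations (Gaussian elimination) gives:
  V_1 = 15.82 V, V_2 = 6.624 V, V_3 = 12.47 V, V_4 = 4.051 V
  V_5 = 3.635 V, V_6 = 12.46 V, V_7 = 1.04 V
Power in each resistor, P = (ΔV)²/R:
  P_R1 = (24 - 15.82)²/680 = 0.09833 W
  P_R2 = (15.82 - 6.624)²/1200 = 0.07051 W
  P_R3 = (12.47 - 4.051)²/1500 = 0.04725 W
  P_R4 = (4.051 - 3.635)²/47 = 0.003687 W
  P_R5 = (12.46 - 1.04)²/75000 = 0.00174 W
  P_R6 = (1.04 - 0)²/820 = 0.001318 W
  P_R7 = (24 - 12.47)²/2000 = 0.06647 W
  P_R8 = (15.82 - 4.051)²/2700 = 0.05132 W
  P_R9 = (6.624 - 3.635)²/390 = 0.02292 W
  P_R10 = (12.47 - 12.46)²/43 = 0.0000009977 W
  P_R11 = (4.051 - 1.04)²/2700 = 0.003359 W
  P_R12 = (3.635 - 0)²/220 = 0.06006 W
P_total = P_R1 + P_R2 + P_R3 + P_R4 + P_R5 + P_R6 + P_R7 + P_R8 + P_R9 + P_R10 + P_R11 + P_R12 = 0.427 W

Final answer: 0.427 W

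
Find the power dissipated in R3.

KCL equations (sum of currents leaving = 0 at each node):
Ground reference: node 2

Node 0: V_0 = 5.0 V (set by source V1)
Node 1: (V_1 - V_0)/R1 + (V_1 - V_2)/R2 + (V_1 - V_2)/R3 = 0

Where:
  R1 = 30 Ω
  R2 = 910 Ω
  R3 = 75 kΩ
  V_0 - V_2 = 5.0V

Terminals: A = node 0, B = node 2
Nodal analysis, taking node 2 as the 0 V reference.
Source V1 fixes V_0 = 5 V.
KCL at each unknown node (sum of currents leaving = 0; resistances in Ω):
  Node 1: (V_1 - 5)/30 + (V_1 - 0)/910 + (V_1 - 0)/75000 = 0
Collecting terms: 0.03445 × V_1 = 0.1667  =>  V_1 = 4.839 V
I_R3 = (V_1 - V_2)/R3 = (4.839 - 0)/75000 = 0.00006451 A
P_R3 = I_R3² × R3 = (0.00006451)² × 75000 = 0.0003122 W

Final answer: 0.0003122 W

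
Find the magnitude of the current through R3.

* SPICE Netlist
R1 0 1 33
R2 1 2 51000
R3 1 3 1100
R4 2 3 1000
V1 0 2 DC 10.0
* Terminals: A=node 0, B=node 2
Nodal analysis, taking node 2 as the 0 V reference.
Source V1 fixes V_0 = 10 V.
KCL at each unknown node (sum of currents leaving = 0; resistances in Ω):
  Node 1: (V_1 - 10)/33 + (V_1 - 0)/51000 + (V_1 - V_3)/1100 = 0
  Node 3: (V_3 - V_1)/1100 + (V_3 - 0)/1000 = 0
Collecting terms (coefficients in siemens):
  0.03123·V_1 - 0.0009091·V_3 = 0.303
  0.001909·V_3 - 0.0009091·V_1 = 0
Determinant D = (0.03123)(0.001909) - (-0.0009091)(-0.0009091) = 0.0000588
V_1 = [(0.303)(0.001909) - (-0.0009091)(0)]/D = 9.839 V
V_3 = [(0.03123)(0) - (0.303)(-0.0009091)]/D = 4.685 V
I_R3 = (V_1 - V_3)/R3 = (9.839 - 4.685)/1100 = 0.004685 A
|I_R3| = 0.004685 A

Final answer: |I_R3| = 0.004685 A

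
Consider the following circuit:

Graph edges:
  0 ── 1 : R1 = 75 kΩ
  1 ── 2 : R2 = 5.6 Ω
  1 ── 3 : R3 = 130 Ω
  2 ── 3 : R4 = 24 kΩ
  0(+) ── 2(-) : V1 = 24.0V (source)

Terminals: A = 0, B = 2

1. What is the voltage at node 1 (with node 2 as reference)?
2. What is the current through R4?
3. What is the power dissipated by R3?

Nodal analysis, taking node 2 as the 0 V reference.
Source V1 fixes V_0 = 24 V.
KCL at each unknown node (sum of currents leaving = 0; resistances in Ω):
  Node 1: (V_1 - 24)/75000 + (V_1 - 0)/5.6 + (V_1 - V_3)/130 = 0
  Node 3: (V_3 - V_1)/130 + (V_3 - 0)/24000 = 0
Collecting terms (coefficients in siemens):
  0.1863·V_1 - 0.007692·V_3 = 0.00032
  0.007734·V_3 - 0.007692·V_1 = 0
Determinant D = (0.1863)(0.007734) - (-0.007692)(-0.007692) = 0.001381
V_1 = [(0.00032)(0.007734) - (-0.007692)(0)]/D = 0.001791 V
V_3 = [(0.1863)(0) - (0.00032)(-0.007692)]/D = 0.001782 V
Part 1:
  Read off the nodal solution: V_1 = 0.001791 V
Part 2:
  I_R4 = (V_2 - V_3)/R4 = (0 - 0.001782)/24000 = -0.00000007424 A
  Magnitude: I_R4 = 0.00000007424 A
Part 3:
  I_R3 = (V_1 - V_3)/R3 = (0.001791 - 0.001782)/130 = 0.00000007424 A
  P_R3 = I_R3² × R3 = (0.00000007424)² × 130 = 0.0000000000007165 W

Final answers:
1. V_1 = 0.001791 V
2. I_R4 = 7.424e-08 A
3. P_R3 = 7.165e-13 W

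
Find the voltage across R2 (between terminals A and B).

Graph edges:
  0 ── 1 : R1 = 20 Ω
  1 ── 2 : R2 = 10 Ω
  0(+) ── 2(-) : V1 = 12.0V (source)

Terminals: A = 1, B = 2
R1 and R2 are in series across V1 (node 0 → node 1 → node 2), and the output A–B is taken across R2, so this is a voltage divider.
Series current: I = V1/(R1 + R2) = 12/(20 + 10) = 12/30 = 0.4 A
V_R2 = I × R2 = V1 × R2/(R1 + R2) = 12 × 10/30 = 4 V

Final answer: 4 V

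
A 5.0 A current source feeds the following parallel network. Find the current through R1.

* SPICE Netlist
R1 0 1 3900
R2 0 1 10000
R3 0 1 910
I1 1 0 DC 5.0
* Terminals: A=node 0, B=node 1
All resistors sit directly between nodes 0 and 1, so they are in parallel and share one voltage V; the full source current 5 A splits among them.
1/R_par = 1/3900 + 1/10000 + 1/910 = 0.001455 S  =>  R_par = 687.1 Ω
V = I × R_par = 5 × 687.1 = 3436 V
I_R1 = V/R1 = 3436/3900 = 0.8809 A

Final answer: 0.8809 A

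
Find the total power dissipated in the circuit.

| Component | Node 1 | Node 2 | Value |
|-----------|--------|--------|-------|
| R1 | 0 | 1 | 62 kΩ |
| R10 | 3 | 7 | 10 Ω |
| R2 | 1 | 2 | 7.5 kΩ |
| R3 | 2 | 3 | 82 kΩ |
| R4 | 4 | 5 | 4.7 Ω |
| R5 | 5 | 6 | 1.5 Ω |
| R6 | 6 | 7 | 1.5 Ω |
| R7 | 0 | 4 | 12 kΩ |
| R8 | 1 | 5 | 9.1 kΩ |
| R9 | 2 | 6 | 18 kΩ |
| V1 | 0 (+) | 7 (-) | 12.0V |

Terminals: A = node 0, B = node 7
Nodal analysis, taking node 7 as the 0 V reference.
Source V1 fixes V_0 = 12 V.
KCL at each unknown node (sum of currents leaving = 0; resistances in Ω):
  Node 1: (V_1 - 12)/62000 + (V_1 - V_2)/7500 + (V_1 - V_5)/9100 = 0
  Node 2: (V_2 - V_1)/7500 + (V_2 - V_3)/82000 + (V_2 - V_6)/18000 = 0
  Node 3: (V_3 - V_2)/82000 + (V_3 - 0)/10 = 0
  Node 4: (V_4 - V_5)/4.7 + (V_4 - 12)/12000 = 0
  Node 5: (V_5 - V_4)/4.7 + (V_5 - V_6)/1.5 + (V_5 - V_1)/9100 = 0
  Node 6: (V_6 - V_5)/1.5 + (V_6 - 0)/1.5 + (V_6 - V_2)/18000 = 0
Collecting terms (coefficients in siemens):
  0.0002594·V_1 - 0.0001333·V_2 - 0.0001099·V_5 = 0.0001935
  0.0002011·V_2 - 0.0001333·V_1 - 0.0000122·V_3 - 0.00005556·V_6 = 0
  0.1·V_3 - 0.0000122·V_2 = 0
  0.2128·V_4 - 0.2128·V_5 = 0.001
  0.8795·V_5 - 0.0001099·V_1 - 0.2128·V_4 - 0.6667·V_6 = 0
  1.333·V_6 - 0.00005556·V_2 - 0.6667·V_5 = 0
Solving these 6 simultaneous equations (Gaussian elimination) gives:
  V_1 = 1.135 V, V_2 = 0.753 V, V_3 = 0.00009181 V, V_4 = 0.00813 V
  V_5 = 0.003434 V, V_6 = 0.001748 V
Power in each resistor, P = (ΔV)²/R:
  P_R1 = (12 - 1.135)²/62000 = 0.001904 W
  P_R2 = (1.135 - 0.753)²/7500 = 0.00001944 W
  P_R3 = (0.753 - 0.00009181)²/82000 = 0.000006912 W
  P_R4 = (0.00813 - 0.003434)²/4.7 = 0.000004694 W
  P_R5 = (0.003434 - 0.001748)²/1.5 = 0.000001894 W
  P_R6 = (0.001748 - 0)²/1.5 = 0.000002037 W
  P_R7 = (12 - 0.00813)²/12000 = 0.01198 W
  P_R8 = (1.135 - 0.003434)²/9100 = 0.0001407 W
  P_R9 = (0.753 - 0.001748)²/18000 = 0.00003135 W
  P_R10 = (0.00009181 - 0)²/10 = 0.000000000843 W
P_total = P_R1 + P_R2 + P_R3 + P_R4 + P_R5 + P_R6 + P_R7 + P_R8 + P_R9 + P_R10 = 0.01409 W

Final answer: 0.01409 W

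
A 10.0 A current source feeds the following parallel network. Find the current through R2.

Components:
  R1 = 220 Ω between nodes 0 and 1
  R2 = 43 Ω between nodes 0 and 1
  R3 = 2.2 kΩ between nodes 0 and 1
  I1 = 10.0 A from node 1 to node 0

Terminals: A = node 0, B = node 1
All resistors sit directly between nodes 0 and 1, so they are in parallel and share one voltage V; the full source current 10 A splits among them.
1/R_par = 1/220 + 1/43 + 1/2200 = 0.02826 S  =>  R_par = 35.39 Ω
V = I × R_par = 10 × 35.39 = 353.9 V
I_R2 = V/R2 = 353.9/43 = 8.23 A

Final answer: 8.23 A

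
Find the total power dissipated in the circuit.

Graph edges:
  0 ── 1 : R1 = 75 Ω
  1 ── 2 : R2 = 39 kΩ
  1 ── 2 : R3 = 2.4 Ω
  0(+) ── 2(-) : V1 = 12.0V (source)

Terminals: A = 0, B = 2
Nodal analysis, taking node 2 as the 0 V reference.
Source V1 fixes V_0 = 12 V.
KCL at each unknown node (sum of currents leaving = 0; resistances in Ω):
  Node 1: (V_1 - 12)/75 + (V_1 - 0)/39000 + (V_1 - 0)/2.4 = 0
Collecting terms: 0.43 × V_1 = 0.16  =>  V_1 = 0.3721 V
Power in each resistor, P = (ΔV)²/R:
  P_R1 = (12 - 0.3721)²/75 = 1.803 W
  P_R2 = (0.3721 - 0)²/39000 = 0.00000355 W
  P_R3 = (0.3721 - 0)²/2.4 = 0.05768 W
P_total = P_R1 + P_R2 + P_R3 = 1.86 W

Final answer: 1.86 W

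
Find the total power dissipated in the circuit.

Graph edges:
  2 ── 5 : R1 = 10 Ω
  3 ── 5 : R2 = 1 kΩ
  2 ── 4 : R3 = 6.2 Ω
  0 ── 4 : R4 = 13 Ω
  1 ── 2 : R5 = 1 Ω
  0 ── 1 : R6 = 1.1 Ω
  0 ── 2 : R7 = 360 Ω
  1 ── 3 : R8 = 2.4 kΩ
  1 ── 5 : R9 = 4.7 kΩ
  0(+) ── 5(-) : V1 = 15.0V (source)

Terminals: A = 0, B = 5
Nodal analysis, taking node 5 as the 0 V reference.
Source V1 fixes V_0 = 15 V.
KCL at each unknown node (sum of currents leaving = 0; resistances in Ω):
  Node 1: (V_1 - V_2)/1 + (V_1 - 15)/1.1 + (V_1 - V_3)/2400 + (V_1 - 0)/4700 = 0
  Node 2: (V_2 - 0)/10 + (V_2 - V_4)/6.2 + (V_2 - V_1)/1 + (V_2 - 15)/360 = 0
  Node 3: (V_3 - 0)/1000 + (V_3 - V_1)/2400 = 0
  Node 4: (V_4 - V_2)/6.2 + (V_4 - 15)/13 = 0
Collecting terms (coefficients in siemens):
  1.91·V_1 - 1·V_2 - 0.0004167·V_3 = 13.64
  1.264·V_2 - 1·V_1 - 0.1613·V_4 = 0.04167
  0.001417·V_3 - 0.0004167·V_1 = 0
  0.2382·V_4 - 0.1613·V_2 = 1.154
Solving these 4 simultaneous equations (Gaussian elimination) gives:
  V_1 = 13.75 V, V_2 = 12.62 V, V_3 = 4.044 V, V_4 = 13.39 V
Power in each resistor, P = (ΔV)²/R:
  P_R1 = (12.62 - 0)²/10 = 15.92 W
  P_R2 = (4.044 - 0)²/1000 = 0.01635 W
  P_R3 = (12.62 - 13.39)²/6.2 = 0.09549 W
  P_R4 = (15 - 13.39)²/13 = 0.2002 W
  P_R5 = (13.75 - 12.62)²/1 = 1.279 W
  P_R6 = (15 - 13.75)²/1.1 = 1.424 W
  P_R7 = (15 - 12.62)²/360 = 0.01577 W
  P_R8 = (13.75 - 4.044)²/2400 = 0.03924 W
  P_R9 = (13.75 - 0)²/4700 = 0.04022 W
P_total = P_R1 + P_R2 + P_R3 + P_R4 + P_R5 + P_R6 + P_R7 + P_R8 + P_R9 = 19.03 W

Final answer: 19.03 W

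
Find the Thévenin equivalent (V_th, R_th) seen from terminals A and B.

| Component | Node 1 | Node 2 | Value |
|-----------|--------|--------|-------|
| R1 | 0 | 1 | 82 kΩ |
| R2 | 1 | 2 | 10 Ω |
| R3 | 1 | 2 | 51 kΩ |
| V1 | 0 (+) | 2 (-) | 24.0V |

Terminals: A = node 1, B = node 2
Step 1 — V_th is the open-circuit voltage V_A - V_B (nothing connected across the terminals).
Nodal analysis, taking node 2 as the 0 V reference.
Source V1 fixes V_0 = 24 V.
KCL at each unknown node (sum of currents leaving = 0; resistances in Ω):
  Node 1: (V_1 - 24)/82000 + (V_1 - 0)/10 + (V_1 - 0)/51000 = 0
Collecting terms: 0.1 × V_1 = 0.0002927  =>  V_1 = 0.002926 V
V_th = V_1 - V_2 = 0.002926 - 0 = 0.002926 V
Step 2 — R_th: zero the source — replace V1 by a short circuit (node 2 merges into node 0) — and find the resistance seen between A (node 1) and B (node 0).
Reduce the network between node 1 (A) and node 0 (B) by series/parallel combination:
  Rp1 = R1 ‖ R2 ‖ R3 (parallel, all between nodes 0 and 1) = 1/(1/82000 + 1/10 + 1/51000) = 9.997 Ω
R_th = 9.997 Ω

Final answer: V_th = 0.002926 V, R_th = 9.997 Ω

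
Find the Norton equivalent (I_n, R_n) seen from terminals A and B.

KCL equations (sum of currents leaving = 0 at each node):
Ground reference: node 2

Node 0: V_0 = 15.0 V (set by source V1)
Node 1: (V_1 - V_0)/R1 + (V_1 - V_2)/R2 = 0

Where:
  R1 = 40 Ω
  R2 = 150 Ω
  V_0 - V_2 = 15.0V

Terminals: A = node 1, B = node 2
Find the Thévenin equivalent first; then I_n = V_th/R_th and R_n = R_th.
Step 1 — V_th is the open-circuit voltage V_A - V_B (nothing connected across the terminals).
Nodal analysis, taking node 2 as the 0 V reference.
Source V1 fixes V_0 = 15 V.
KCL at each unknown node (sum of currents leaving = 0; resistances in Ω):
  Node 1: (V_1 - 15)/40 + (V_1 - 0)/150 = 0
Collecting terms: 0.03167 × V_1 = 0.375  =>  V_1 = 11.84 V
V_th = V_1 - V_2 = 11.84 - 0 = 11.84 V
Step 2 — R_th: zero the source — replace V1 by a short circuit (node 2 merges into node 0) — and find the resistance seen between A (node 1) and B (node 0).
Reduce the network between node 1 (A) and node 0 (B) by series/parallel combination:
  Rp1 = R1 ‖ R2 (parallel, both between nodes 0 and 1) = 1/(1/40 + 1/150) = 31.58 Ω
R_th = 31.58 Ω
I_n = V_th/R_th = 11.84/31.58 = 0.375 A, and R_n = R_th = 31.58 Ω

Final answer: I_n = 0.375 A, R_n = 31.58 Ω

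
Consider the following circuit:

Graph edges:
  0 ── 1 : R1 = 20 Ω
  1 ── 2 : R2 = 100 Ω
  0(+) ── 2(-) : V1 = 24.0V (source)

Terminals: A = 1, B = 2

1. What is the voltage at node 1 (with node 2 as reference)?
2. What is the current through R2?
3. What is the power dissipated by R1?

Nodal analysis, taking node 2 as the 0 V reference.
Source V1 fixes V_0 = 24 V.
KCL at each unknown node (sum of currents leaving = 0; resistances in Ω):
  Node 1: (V_1 - 24)/20 + (V_1 - 0)/100 = 0
Collecting terms: 0.06 × V_1 = 1.2  =>  V_1 = 20 V
Part 1:
  Read off the nodal solution: V_1 = 20 V
Part 2:
  I_R2 = (V_1 - V_2)/R2 = (20 - 0)/100 = 0.2 A
  Magnitude: I_R2 = 0.2 A
Part 3:
  I_R1 = (V_0 - V_1)/R1 = (24 - 20)/20 = 0.2 A
  P_R1 = I_R1² × R1 = (0.2)² × 20 = 0.8 W

Final answers:
1. V_1 = 20 V
2. I_R2 = 0.2 A
3. P_R1 = 0.8 W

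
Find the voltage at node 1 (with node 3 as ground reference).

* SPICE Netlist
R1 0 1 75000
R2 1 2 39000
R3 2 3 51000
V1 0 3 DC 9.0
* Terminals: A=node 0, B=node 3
Nodal analysis, taking node 3 as the 0 V reference.
Source V1 fixes V_0 = 9 V.
KCL at each unknown node (sum of currents leaving = 0; resistances in Ω):
  Node 1: (V_1 - 9)/75000 + (V_1 - V_2)/39000 = 0
  Node 2: (V_2 - V_1)/39000 + (V_2 - 0)/51000 = 0
Collecting terms (coefficients in siemens):
  0.00003897·V_1 - 0.00002564·V_2 = 0.00012
  0.00004525·V_2 - 0.00002564·V_1 = 0
Determinant D = (0.00003897)(0.00004525) - (-0.00002564)(-0.00002564) = 0.000000001106
V_1 = [(0.00012)(0.00004525) - (-0.00002564)(0)]/D = 4.909 V
V_2 = [(0.00003897)(0) - (0.00012)(-0.00002564)]/D = 2.782 V
The requested potential is V_1 = 4.909 V.

Final answer: V_1 = 4.909 V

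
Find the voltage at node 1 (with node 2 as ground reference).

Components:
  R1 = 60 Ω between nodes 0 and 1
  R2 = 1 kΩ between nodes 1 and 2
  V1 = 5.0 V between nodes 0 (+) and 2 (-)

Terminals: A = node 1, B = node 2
Nodal analysis, taking node 2 as the 0 V reference.
Source V1 fixes V_0 = 5 V.
KCL at each unknown node (sum of currents leaving = 0; resistances in Ω):
  Node 1: (V_1 - 5)/60 + (V_1 - 0)/1000 = 0
Collecting terms: 0.01767 × V_1 = 0.08333  =>  V_1 = 4.717 V
The requested potential is V_1 = 4.717 V.

Final answer: V_1 = 4.717 V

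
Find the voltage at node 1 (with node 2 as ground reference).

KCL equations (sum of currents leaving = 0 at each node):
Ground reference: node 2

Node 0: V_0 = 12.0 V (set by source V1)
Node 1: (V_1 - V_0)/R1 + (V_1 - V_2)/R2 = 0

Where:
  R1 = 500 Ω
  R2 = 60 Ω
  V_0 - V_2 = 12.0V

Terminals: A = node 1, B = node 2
Nodal analysis, taking node 2 as the 0 V reference.
Source V1 fixes V_0 = 12 V.
KCL at each unknown node (sum of currents leaving = 0; resistances in Ω):
  Node 1: (V_1 - 12)/500 + (V_1 - 0)/60 = 0
Collecting terms: 0.01867 × V_1 = 0.024  =>  V_1 = 1.286 V
The requested potential is V_1 = 1.286 V.

Final answer: V_1 = 1.286 V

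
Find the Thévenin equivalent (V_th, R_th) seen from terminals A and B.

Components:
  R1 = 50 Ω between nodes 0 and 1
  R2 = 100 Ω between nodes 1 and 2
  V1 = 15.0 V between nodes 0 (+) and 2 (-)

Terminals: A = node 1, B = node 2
Step 1 — V_th is the open-circuit voltage V_A - V_B (nothing connected across the terminals).
Nodal analysis, taking node 2 as the 0 V reference.
Source V1 fixes V_0 = 15 V.
KCL at each unknown node (sum of currents leaving = 0; resistances in Ω):
  Node 1: (V_1 - 15)/50 + (V_1 - 0)/100 = 0
Collecting terms: 0.03 × V_1 = 0.3  =>  V_1 = 10 V
V_th = V_1 - V_2 = 10 - 0 = 10 V
Step 2 — R_th: zero the source — replace V1 by a short circuit (node 2 merges into node 0) — and find the resistance seen between A (node 1) and B (node 0).
Reduce the network between node 1 (A) and node 0 (B) by series/parallel combination:
  Rp1 = R1 ‖ R2 (parallel, both between nodes 0 and 1) = 1/(1/50 + 1/100) = 33.33 Ω
R_th = 33.33 Ω

Final answer: V_th = 10 V, R_th = 33.33 Ω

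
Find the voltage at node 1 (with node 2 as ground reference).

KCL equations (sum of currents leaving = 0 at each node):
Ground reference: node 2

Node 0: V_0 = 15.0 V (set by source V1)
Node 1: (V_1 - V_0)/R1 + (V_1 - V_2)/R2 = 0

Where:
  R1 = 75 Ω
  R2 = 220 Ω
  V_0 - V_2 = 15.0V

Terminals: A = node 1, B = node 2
Nodal analysis, taking node 2 as the 0 V reference.
Source V1 fixes V_0 = 15 V.
KCL at each unknown node (sum of currents leaving = 0; resistances in Ω):
  Node 1: (V_1 - 15)/75 + (V_1 - 0)/220 = 0
Collecting terms: 0.01788 × V_1 = 0.2  =>  V_1 = 11.19 V
The requested potential is V_1 = 11.19 V.

Final answer: V_1 = 11.19 V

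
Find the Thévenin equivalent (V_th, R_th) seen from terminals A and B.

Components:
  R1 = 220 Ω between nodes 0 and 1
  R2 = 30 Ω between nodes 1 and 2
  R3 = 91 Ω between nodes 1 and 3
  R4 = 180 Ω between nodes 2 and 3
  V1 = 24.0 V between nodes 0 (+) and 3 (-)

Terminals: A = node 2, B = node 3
Step 1 — V_th is the open-circuit voltage V_A - V_B (nothing connected across the terminals).
Nodal analysis, taking node 3 as the 0 V reference.
Source V1 fixes V_0 = 24 V.
KCL at each unknown node (sum of currents leaving = 0; resistances in Ω):
  Node 1: (V_1 - 24)/220 + (V_1 - V_2)/30 + (V_1 - 0)/91 = 0
  Node 2: (V_2 - V_1)/30 + (V_2 - 0)/180 = 0
Collecting terms (coefficients in siemens):
  0.04887·V_1 - 0.03333·V_2 = 0.1091
  0.03889·V_2 - 0.03333·V_1 = 0
Determinant D = (0.04887)(0.03889) - (-0.03333)(-0.03333) = 0.0007893
V_1 = [(0.1091)(0.03889) - (-0.03333)(0)]/D = 5.375 V
V_2 = [(0.04887)(0) - (0.1091)(-0.03333)]/D = 4.607 V
V_th = V_2 - V_3 = 4.607 - 0 = 4.607 V
Step 2 — R_th: zero the source — replace V1 by a short circuit (node 3 merges into node 0) — and find the resistance seen between A (node 2) and B (node 0).
Reduce the network between node 2 (A) and node 0 (B) by series/parallel combination:
  Rp1 = R1 ‖ R3 (parallel, both between nodes 0 and 1) = 1/(1/220 + 1/91) = 64.37 Ω
  Rs1 = R2 + Rp1 (series, joined only at node 1) = 30 + 64.37 = 94.37 Ω
  Rp2 = R4 ‖ Rs1 (parallel, both between nodes 0 and 2) = 1/(1/180 + 1/94.37) = 61.91 Ω
R_th = 61.91 Ω

Final answer: V_th = 4.607 V, R_th = 61.91 Ω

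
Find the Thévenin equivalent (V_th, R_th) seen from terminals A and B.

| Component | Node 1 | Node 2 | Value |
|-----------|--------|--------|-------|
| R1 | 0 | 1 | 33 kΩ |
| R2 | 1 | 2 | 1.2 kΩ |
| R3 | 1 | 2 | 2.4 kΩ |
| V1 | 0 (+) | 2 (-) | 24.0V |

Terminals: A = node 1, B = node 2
Step 1 — V_th is the open-circuit voltage V_A - V_B (nothing connected across the terminals).
Nodal analysis, taking node 2 as the 0 V reference.
Source V1 fixes V_0 = 24 V.
KCL at each unknown node (sum of currents leaving = 0; resistances in Ω):
  Node 1: (V_1 - 24)/33000 + (V_1 - 0)/1200 + (V_1 - 0)/2400 = 0
Collecting terms: 0.00128 × V_1 = 0.0007273  =>  V_1 = 0.568 V
V_th = V_1 - V_2 = 0.568 - 0 = 0.568 V
Step 2 — R_th: zero the source — replace V1 by a short circuit (node 2 merges into node 0) — and find the resistance seen between A (node 1) and B (node 0).
Reduce the network between node 1 (A) and node 0 (B) by series/parallel combination:
  Rp1 = R1 ‖ R2 ‖ R3 (parallel, all between nodes 0 and 1) = 1/(1/33000 + 1/1200 + 1/2400) = 781.1 Ω
R_th = 781.1 Ω

Final answer: V_th = 0.568 V, R_th = 781.1 Ω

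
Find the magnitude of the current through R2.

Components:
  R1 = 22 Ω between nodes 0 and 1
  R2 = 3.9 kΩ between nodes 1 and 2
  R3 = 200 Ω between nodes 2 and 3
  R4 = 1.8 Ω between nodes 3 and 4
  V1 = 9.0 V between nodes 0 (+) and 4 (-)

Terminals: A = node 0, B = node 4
Nodal analysis, taking node 4 as the 0 V reference.
Source V1 fixes V_0 = 9 V.
KCL at each unknown node (sum of currents leaving = 0; resistances in Ω):
  Node 1: (V_1 - 9)/22 + (V_1 - V_2)/3900 = 0
  Node 2: (V_2 - V_1)/3900 + (V_2 - V_3)/200 = 0
  Node 3: (V_3 - V_2)/200 + (V_3 - 0)/1.8 = 0
Collecting terms (coefficients in siemens):
  0.04571·V_1 - 0.0002564·V_2 = 0.4091
  0.005256·V_2 - 0.0002564·V_1 - 0.005·V_3 = 0
  0.5606·V_3 - 0.005·V_2 = 0
Solving these 3 simultaneous equations (Gaussian elimination) gives:
  V_1 = 8.952 V, V_2 = 0.4404 V, V_3 = 0.003928 V
I_R2 = (V_1 - V_2)/R2 = (8.952 - 0.4404)/3900 = 0.002182 A
|I_R2| = 0.002182 A

Final answer: |I_R2| = 0.002182 A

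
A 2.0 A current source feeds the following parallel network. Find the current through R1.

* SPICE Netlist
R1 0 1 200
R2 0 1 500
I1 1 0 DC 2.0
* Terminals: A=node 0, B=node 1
All resistors sit directly between nodes 0 and 1, so they are in parallel and share one voltage V; the full source current 2 A splits among them.
1/R_par = 1/200 + 1/500 = 0.007 S  =>  R_par = 142.9 Ω
V = I × R_par = 2 × 142.9 = 285.7 V
I_R1 = V/R1 = 285.7/200 = 1.429 A

Final answer: 1.429 A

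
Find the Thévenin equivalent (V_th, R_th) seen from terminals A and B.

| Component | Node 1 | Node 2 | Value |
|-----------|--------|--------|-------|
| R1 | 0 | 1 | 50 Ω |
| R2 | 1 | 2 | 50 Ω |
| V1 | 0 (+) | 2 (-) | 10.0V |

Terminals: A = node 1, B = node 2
Step 1 — V_th is the open-circuit voltage V_A - V_B (nothing connected across the terminals).
Nodal analysis, taking node 2 as the 0 V reference.
Source V1 fixes V_0 = 10 V.
KCL at each unknown node (sum of currents leaving = 0; resistances in Ω):
  Node 1: (V_1 - 10)/50 + (V_1 - 0)/50 = 0
Collecting terms: 0.04 × V_1 = 0.2  =>  V_1 = 5 V
V_th = V_1 - V_2 = 5 - 0 = 5 V
Step 2 — R_th: zero the source — replace V1 by a short circuit (node 2 merges into node 0) — and find the resistance seen between A (node 1) and B (node 0).
Reduce the network between node 1 (A) and node 0 (B) by series/parallel combination:
  Rp1 = R1 ‖ R2 (parallel, both between nodes 0 and 1) = 1/(1/50 + 1/50) = 25 Ω
R_th = 25 Ω

Final answer: V_th = 5 V, R_th = 25 Ω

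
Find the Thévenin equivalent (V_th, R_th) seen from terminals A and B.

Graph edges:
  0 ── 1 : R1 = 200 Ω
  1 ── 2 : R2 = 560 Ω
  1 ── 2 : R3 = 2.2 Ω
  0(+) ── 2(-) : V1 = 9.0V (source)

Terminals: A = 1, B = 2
Step 1 — V_th is the open-circuit voltage V_A - V_B (nothing connected across the terminals).
Nodal analysis, taking node 2 as the 0 V reference.
Source V1 fixes V_0 = 9 V.
KCL at each unknown node (sum of currents leaving = 0; resistances in Ω):
  Node 1: (V_1 - 9)/200 + (V_1 - 0)/560 + (V_1 - 0)/2.2 = 0
Collecting terms: 0.4613 × V_1 = 0.045  =>  V_1 = 0.09754 V
V_th = V_1 - V_2 = 0.09754 - 0 = 0.09754 V
Step 2 — R_th: zero the source — replace V1 by a short circuit (node 2 merges into node 0) — and find the resistance seen between A (node 1) and B (node 0).
Reduce the network between node 1 (A) and node 0 (B) by series/parallel combination:
  Rp1 = R1 ‖ R2 ‖ R3 (parallel, all between nodes 0 and 1) = 1/(1/200 + 1/560 + 1/2.2) = 2.168 Ω
R_th = 2.168 Ω

Final answer: V_th = 0.09754 V, R_th = 2.168 Ω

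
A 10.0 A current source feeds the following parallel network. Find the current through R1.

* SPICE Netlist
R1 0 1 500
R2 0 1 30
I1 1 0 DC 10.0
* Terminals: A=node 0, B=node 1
All resistors sit directly between nodes 0 and 1, so they are in parallel and share one voltage V; the full source current 10 A splits among them.
1/R_par = 1/500 + 1/30 = 0.03533 S  =>  R_par = 28.3 Ω
V = I × R_par = 10 × 28.3 = 283 V
I_R1 = V/R1 = 283/500 = 0.566 A

Final answer: 0.566 A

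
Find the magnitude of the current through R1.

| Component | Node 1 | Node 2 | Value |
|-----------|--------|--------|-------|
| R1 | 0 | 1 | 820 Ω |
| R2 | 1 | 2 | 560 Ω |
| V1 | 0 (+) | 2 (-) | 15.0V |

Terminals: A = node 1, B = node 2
Nodal analysis, taking node 2 as the 0 V reference.
Source V1 fixes V_0 = 15 V.
KCL at each unknown node (sum of currents leaving = 0; resistances in Ω):
  Node 1: (V_1 - 15)/820 + (V_1 - 0)/560 = 0
Collecting terms: 0.003005 × V_1 = 0.01829  =>  V_1 = 6.087 V
I_R1 = (V_0 - V_1)/R1 = (15 - 6.087)/820 = 0.01087 A
|I_R1| = 0.01087 A

Final answer: |I_R1| = 0.01087 A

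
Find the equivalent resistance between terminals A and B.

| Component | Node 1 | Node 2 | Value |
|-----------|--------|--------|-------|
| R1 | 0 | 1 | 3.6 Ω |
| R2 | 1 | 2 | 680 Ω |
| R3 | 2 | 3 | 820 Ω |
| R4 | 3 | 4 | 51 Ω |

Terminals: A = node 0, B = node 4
Reduce the network between node 0 (A) and node 4 (B) by series/parallel combination:
  Rs1 = R1 + R2 (series, joined only at node 1) = 3.6 + 680 = 683.6 Ω
  Rs2 = R3 + Rs1 (series, joined only at node 2) = 820 + 683.6 = 1504 Ω
  Rs3 = R4 + Rs2 (series, joined only at node 3) = 51 + 1504 = 1555 Ω
R_eq = 1.555 kΩ

Final answer: 1.555 kΩ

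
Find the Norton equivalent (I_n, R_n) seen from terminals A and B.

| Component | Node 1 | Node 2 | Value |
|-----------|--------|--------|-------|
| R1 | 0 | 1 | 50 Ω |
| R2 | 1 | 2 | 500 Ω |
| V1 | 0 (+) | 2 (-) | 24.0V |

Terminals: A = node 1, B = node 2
Find the Thévenin equivalent first; then I_n = V_th/R_th and R_n = R_th.
Step 1 — V_th is the open-circuit voltage V_A - V_B (nothing connected across the terminals).
Nodal analysis, taking node 2 as the 0 V reference.
Source V1 fixes V_0 = 24 V.
KCL at each unknown node (sum of currents leaving = 0; resistances in Ω):
  Node 1: (V_1 - 24)/50 + (V_1 - 0)/500 = 0
Collecting terms: 0.022 × V_1 = 0.48  =>  V_1 = 21.82 V
V_th = V_1 - V_2 = 21.82 - 0 = 21.82 V
Step 2 — R_th: zero the source — replace V1 by a short circuit (node 2 merges into node 0) — and find the resistance seen between A (node 1) and B (node 0).
Reduce the network between node 1 (A) and node 0 (B) by series/parallel combination:
  Rp1 = R1 ‖ R2 (parallel, both between nodes 0 and 1) = 1/(1/50 + 1/500) = 45.45 Ω
R_th = 45.45 Ω
I_n = V_th/R_th = 21.82/45.45 = 0.48 A, and R_n = R_th = 45.45 Ω

Final answer: I_n = 0.48 A, R_n = 45.45 Ω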